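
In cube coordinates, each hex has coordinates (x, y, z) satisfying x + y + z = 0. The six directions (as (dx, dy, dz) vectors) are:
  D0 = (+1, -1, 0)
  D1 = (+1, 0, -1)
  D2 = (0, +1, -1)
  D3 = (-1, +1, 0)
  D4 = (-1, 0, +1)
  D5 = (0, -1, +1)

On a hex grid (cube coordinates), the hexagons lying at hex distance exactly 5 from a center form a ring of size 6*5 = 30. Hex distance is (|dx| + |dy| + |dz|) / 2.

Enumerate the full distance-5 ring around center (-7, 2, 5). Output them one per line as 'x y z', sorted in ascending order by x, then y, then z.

Answer: -12 2 10
-12 3 9
-12 4 8
-12 5 7
-12 6 6
-12 7 5
-11 1 10
-11 7 4
-10 0 10
-10 7 3
-9 -1 10
-9 7 2
-8 -2 10
-8 7 1
-7 -3 10
-7 7 0
-6 -3 9
-6 6 0
-5 -3 8
-5 5 0
-4 -3 7
-4 4 0
-3 -3 6
-3 3 0
-2 -3 5
-2 -2 4
-2 -1 3
-2 0 2
-2 1 1
-2 2 0

Derivation:
Walk ring at distance 5 from (-7, 2, 5):
Start at center + D4*5 = (-12, 2, 10)
  hex 0: (-12, 2, 10)
  hex 1: (-11, 1, 10)
  hex 2: (-10, 0, 10)
  hex 3: (-9, -1, 10)
  hex 4: (-8, -2, 10)
  hex 5: (-7, -3, 10)
  hex 6: (-6, -3, 9)
  hex 7: (-5, -3, 8)
  hex 8: (-4, -3, 7)
  hex 9: (-3, -3, 6)
  hex 10: (-2, -3, 5)
  hex 11: (-2, -2, 4)
  hex 12: (-2, -1, 3)
  hex 13: (-2, 0, 2)
  hex 14: (-2, 1, 1)
  hex 15: (-2, 2, 0)
  hex 16: (-3, 3, 0)
  hex 17: (-4, 4, 0)
  hex 18: (-5, 5, 0)
  hex 19: (-6, 6, 0)
  hex 20: (-7, 7, 0)
  hex 21: (-8, 7, 1)
  hex 22: (-9, 7, 2)
  hex 23: (-10, 7, 3)
  hex 24: (-11, 7, 4)
  hex 25: (-12, 7, 5)
  hex 26: (-12, 6, 6)
  hex 27: (-12, 5, 7)
  hex 28: (-12, 4, 8)
  hex 29: (-12, 3, 9)
Sorted: 30 hexes.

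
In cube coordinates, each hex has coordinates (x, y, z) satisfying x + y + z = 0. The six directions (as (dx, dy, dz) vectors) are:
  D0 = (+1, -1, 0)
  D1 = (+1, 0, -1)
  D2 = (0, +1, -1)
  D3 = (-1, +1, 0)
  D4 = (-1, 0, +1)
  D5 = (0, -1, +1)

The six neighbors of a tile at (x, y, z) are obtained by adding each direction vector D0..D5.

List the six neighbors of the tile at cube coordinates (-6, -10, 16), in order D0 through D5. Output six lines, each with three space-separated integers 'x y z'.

Answer: -5 -11 16
-5 -10 15
-6 -9 15
-7 -9 16
-7 -10 17
-6 -11 17

Derivation:
Center: (-6, -10, 16). Add each direction:
  D0: (-6, -10, 16) + (1, -1, 0) = (-5, -11, 16)
  D1: (-6, -10, 16) + (1, 0, -1) = (-5, -10, 15)
  D2: (-6, -10, 16) + (0, 1, -1) = (-6, -9, 15)
  D3: (-6, -10, 16) + (-1, 1, 0) = (-7, -9, 16)
  D4: (-6, -10, 16) + (-1, 0, 1) = (-7, -10, 17)
  D5: (-6, -10, 16) + (0, -1, 1) = (-6, -11, 17)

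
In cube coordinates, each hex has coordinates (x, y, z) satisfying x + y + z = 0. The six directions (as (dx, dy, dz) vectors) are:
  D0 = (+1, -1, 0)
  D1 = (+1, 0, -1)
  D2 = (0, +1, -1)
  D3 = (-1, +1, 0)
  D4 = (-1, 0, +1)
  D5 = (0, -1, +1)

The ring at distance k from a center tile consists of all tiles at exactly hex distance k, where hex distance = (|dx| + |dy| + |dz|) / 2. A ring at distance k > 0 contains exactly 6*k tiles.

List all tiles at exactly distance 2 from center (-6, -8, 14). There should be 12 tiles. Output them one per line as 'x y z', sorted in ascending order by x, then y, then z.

Walk ring at distance 2 from (-6, -8, 14):
Start at center + D4*2 = (-8, -8, 16)
  hex 0: (-8, -8, 16)
  hex 1: (-7, -9, 16)
  hex 2: (-6, -10, 16)
  hex 3: (-5, -10, 15)
  hex 4: (-4, -10, 14)
  hex 5: (-4, -9, 13)
  hex 6: (-4, -8, 12)
  hex 7: (-5, -7, 12)
  hex 8: (-6, -6, 12)
  hex 9: (-7, -6, 13)
  hex 10: (-8, -6, 14)
  hex 11: (-8, -7, 15)
Sorted: 12 hexes.

Answer: -8 -8 16
-8 -7 15
-8 -6 14
-7 -9 16
-7 -6 13
-6 -10 16
-6 -6 12
-5 -10 15
-5 -7 12
-4 -10 14
-4 -9 13
-4 -8 12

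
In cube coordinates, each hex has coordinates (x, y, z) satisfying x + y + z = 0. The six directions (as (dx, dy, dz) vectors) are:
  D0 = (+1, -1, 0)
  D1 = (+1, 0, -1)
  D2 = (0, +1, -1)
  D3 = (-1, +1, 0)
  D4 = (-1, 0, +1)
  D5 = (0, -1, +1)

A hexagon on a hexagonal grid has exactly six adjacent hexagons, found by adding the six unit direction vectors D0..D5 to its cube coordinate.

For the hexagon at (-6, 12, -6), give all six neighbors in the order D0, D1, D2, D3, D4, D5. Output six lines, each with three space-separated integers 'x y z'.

Answer: -5 11 -6
-5 12 -7
-6 13 -7
-7 13 -6
-7 12 -5
-6 11 -5

Derivation:
Center: (-6, 12, -6). Add each direction:
  D0: (-6, 12, -6) + (1, -1, 0) = (-5, 11, -6)
  D1: (-6, 12, -6) + (1, 0, -1) = (-5, 12, -7)
  D2: (-6, 12, -6) + (0, 1, -1) = (-6, 13, -7)
  D3: (-6, 12, -6) + (-1, 1, 0) = (-7, 13, -6)
  D4: (-6, 12, -6) + (-1, 0, 1) = (-7, 12, -5)
  D5: (-6, 12, -6) + (0, -1, 1) = (-6, 11, -5)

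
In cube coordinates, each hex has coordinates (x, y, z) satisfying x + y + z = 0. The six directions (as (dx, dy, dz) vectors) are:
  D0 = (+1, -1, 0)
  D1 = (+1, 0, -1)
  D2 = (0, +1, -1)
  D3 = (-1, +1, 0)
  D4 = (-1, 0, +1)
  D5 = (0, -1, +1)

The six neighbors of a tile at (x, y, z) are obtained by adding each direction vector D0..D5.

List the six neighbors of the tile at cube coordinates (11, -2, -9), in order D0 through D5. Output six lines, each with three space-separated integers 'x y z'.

Center: (11, -2, -9). Add each direction:
  D0: (11, -2, -9) + (1, -1, 0) = (12, -3, -9)
  D1: (11, -2, -9) + (1, 0, -1) = (12, -2, -10)
  D2: (11, -2, -9) + (0, 1, -1) = (11, -1, -10)
  D3: (11, -2, -9) + (-1, 1, 0) = (10, -1, -9)
  D4: (11, -2, -9) + (-1, 0, 1) = (10, -2, -8)
  D5: (11, -2, -9) + (0, -1, 1) = (11, -3, -8)

Answer: 12 -3 -9
12 -2 -10
11 -1 -10
10 -1 -9
10 -2 -8
11 -3 -8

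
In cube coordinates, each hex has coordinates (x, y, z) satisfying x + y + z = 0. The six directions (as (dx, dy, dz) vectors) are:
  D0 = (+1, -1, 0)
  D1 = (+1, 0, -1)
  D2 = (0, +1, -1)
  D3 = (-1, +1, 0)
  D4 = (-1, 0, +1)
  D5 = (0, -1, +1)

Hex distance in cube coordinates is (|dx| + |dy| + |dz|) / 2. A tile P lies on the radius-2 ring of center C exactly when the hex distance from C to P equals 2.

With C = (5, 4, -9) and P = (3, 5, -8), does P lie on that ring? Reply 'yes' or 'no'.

Answer: yes

Derivation:
|px - cx| = |3 - 5| = 2
|py - cy| = |5 - 4| = 1
|pz - cz| = |-8 - (-9)| = 1
distance = (2+1+1)/2 = 4/2 = 2
radius = 2; distance == radius -> yes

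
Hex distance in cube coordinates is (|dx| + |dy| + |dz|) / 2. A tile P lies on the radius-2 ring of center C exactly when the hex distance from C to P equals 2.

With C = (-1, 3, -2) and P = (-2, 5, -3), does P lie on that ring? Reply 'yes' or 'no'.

|px - cx| = |-2 - (-1)| = 1
|py - cy| = |5 - 3| = 2
|pz - cz| = |-3 - (-2)| = 1
distance = (1+2+1)/2 = 4/2 = 2
radius = 2; distance == radius -> yes

Answer: yes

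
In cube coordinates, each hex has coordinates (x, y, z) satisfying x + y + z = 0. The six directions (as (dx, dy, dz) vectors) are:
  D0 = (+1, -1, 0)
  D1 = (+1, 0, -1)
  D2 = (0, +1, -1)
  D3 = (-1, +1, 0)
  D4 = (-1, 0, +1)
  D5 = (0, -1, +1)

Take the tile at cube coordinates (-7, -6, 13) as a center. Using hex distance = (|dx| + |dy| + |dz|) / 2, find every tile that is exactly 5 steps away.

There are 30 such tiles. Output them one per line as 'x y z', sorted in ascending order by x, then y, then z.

Walk ring at distance 5 from (-7, -6, 13):
Start at center + D4*5 = (-12, -6, 18)
  hex 0: (-12, -6, 18)
  hex 1: (-11, -7, 18)
  hex 2: (-10, -8, 18)
  hex 3: (-9, -9, 18)
  hex 4: (-8, -10, 18)
  hex 5: (-7, -11, 18)
  hex 6: (-6, -11, 17)
  hex 7: (-5, -11, 16)
  hex 8: (-4, -11, 15)
  hex 9: (-3, -11, 14)
  hex 10: (-2, -11, 13)
  hex 11: (-2, -10, 12)
  hex 12: (-2, -9, 11)
  hex 13: (-2, -8, 10)
  hex 14: (-2, -7, 9)
  hex 15: (-2, -6, 8)
  hex 16: (-3, -5, 8)
  hex 17: (-4, -4, 8)
  hex 18: (-5, -3, 8)
  hex 19: (-6, -2, 8)
  hex 20: (-7, -1, 8)
  hex 21: (-8, -1, 9)
  hex 22: (-9, -1, 10)
  hex 23: (-10, -1, 11)
  hex 24: (-11, -1, 12)
  hex 25: (-12, -1, 13)
  hex 26: (-12, -2, 14)
  hex 27: (-12, -3, 15)
  hex 28: (-12, -4, 16)
  hex 29: (-12, -5, 17)
Sorted: 30 hexes.

Answer: -12 -6 18
-12 -5 17
-12 -4 16
-12 -3 15
-12 -2 14
-12 -1 13
-11 -7 18
-11 -1 12
-10 -8 18
-10 -1 11
-9 -9 18
-9 -1 10
-8 -10 18
-8 -1 9
-7 -11 18
-7 -1 8
-6 -11 17
-6 -2 8
-5 -11 16
-5 -3 8
-4 -11 15
-4 -4 8
-3 -11 14
-3 -5 8
-2 -11 13
-2 -10 12
-2 -9 11
-2 -8 10
-2 -7 9
-2 -6 8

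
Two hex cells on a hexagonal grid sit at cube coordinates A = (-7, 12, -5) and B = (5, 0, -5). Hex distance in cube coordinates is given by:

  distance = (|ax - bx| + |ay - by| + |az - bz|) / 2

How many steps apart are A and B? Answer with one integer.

Answer: 12

Derivation:
|ax - bx| = |-7 - 5| = 12
|ay - by| = |12 - 0| = 12
|az - bz| = |-5 - (-5)| = 0
distance = (12 + 12 + 0) / 2 = 24 / 2 = 12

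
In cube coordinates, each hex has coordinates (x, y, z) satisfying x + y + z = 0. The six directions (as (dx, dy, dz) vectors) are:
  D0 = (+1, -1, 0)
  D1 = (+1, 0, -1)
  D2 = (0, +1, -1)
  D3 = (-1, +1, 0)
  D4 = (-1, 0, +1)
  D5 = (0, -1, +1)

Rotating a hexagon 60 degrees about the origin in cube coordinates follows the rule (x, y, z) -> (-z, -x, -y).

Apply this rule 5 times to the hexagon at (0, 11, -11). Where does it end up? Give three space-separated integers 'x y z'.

Answer: -11 11 0

Derivation:
Start: (0, 11, -11)
Step 1: (0, 11, -11) -> (-(-11), -(0), -(11)) = (11, 0, -11)
Step 2: (11, 0, -11) -> (-(-11), -(11), -(0)) = (11, -11, 0)
Step 3: (11, -11, 0) -> (-(0), -(11), -(-11)) = (0, -11, 11)
Step 4: (0, -11, 11) -> (-(11), -(0), -(-11)) = (-11, 0, 11)
Step 5: (-11, 0, 11) -> (-(11), -(-11), -(0)) = (-11, 11, 0)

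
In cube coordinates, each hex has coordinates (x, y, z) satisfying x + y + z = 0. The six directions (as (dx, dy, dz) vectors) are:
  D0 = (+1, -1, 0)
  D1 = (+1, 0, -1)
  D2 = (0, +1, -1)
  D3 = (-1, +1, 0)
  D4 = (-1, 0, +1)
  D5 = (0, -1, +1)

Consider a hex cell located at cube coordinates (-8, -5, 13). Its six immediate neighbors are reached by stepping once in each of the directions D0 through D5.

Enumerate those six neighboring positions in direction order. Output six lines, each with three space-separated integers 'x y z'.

Center: (-8, -5, 13). Add each direction:
  D0: (-8, -5, 13) + (1, -1, 0) = (-7, -6, 13)
  D1: (-8, -5, 13) + (1, 0, -1) = (-7, -5, 12)
  D2: (-8, -5, 13) + (0, 1, -1) = (-8, -4, 12)
  D3: (-8, -5, 13) + (-1, 1, 0) = (-9, -4, 13)
  D4: (-8, -5, 13) + (-1, 0, 1) = (-9, -5, 14)
  D5: (-8, -5, 13) + (0, -1, 1) = (-8, -6, 14)

Answer: -7 -6 13
-7 -5 12
-8 -4 12
-9 -4 13
-9 -5 14
-8 -6 14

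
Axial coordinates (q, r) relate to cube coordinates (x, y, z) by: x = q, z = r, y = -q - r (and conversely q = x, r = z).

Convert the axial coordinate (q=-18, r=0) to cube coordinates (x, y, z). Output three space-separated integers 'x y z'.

x = q = -18
z = r = 0
y = -x - z = -(-18) - (0) = 18

Answer: -18 18 0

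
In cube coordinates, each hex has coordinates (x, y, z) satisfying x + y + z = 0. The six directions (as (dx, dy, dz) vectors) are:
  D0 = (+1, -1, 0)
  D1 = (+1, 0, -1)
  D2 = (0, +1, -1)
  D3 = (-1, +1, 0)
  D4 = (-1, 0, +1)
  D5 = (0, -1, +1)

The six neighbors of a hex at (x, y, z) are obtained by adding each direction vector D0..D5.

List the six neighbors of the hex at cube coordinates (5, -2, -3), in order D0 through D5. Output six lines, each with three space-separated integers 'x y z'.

Center: (5, -2, -3). Add each direction:
  D0: (5, -2, -3) + (1, -1, 0) = (6, -3, -3)
  D1: (5, -2, -3) + (1, 0, -1) = (6, -2, -4)
  D2: (5, -2, -3) + (0, 1, -1) = (5, -1, -4)
  D3: (5, -2, -3) + (-1, 1, 0) = (4, -1, -3)
  D4: (5, -2, -3) + (-1, 0, 1) = (4, -2, -2)
  D5: (5, -2, -3) + (0, -1, 1) = (5, -3, -2)

Answer: 6 -3 -3
6 -2 -4
5 -1 -4
4 -1 -3
4 -2 -2
5 -3 -2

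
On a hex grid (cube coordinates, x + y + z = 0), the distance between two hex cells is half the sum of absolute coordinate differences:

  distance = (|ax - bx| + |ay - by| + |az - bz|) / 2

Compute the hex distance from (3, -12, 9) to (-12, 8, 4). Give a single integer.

Answer: 20

Derivation:
|ax - bx| = |3 - (-12)| = 15
|ay - by| = |-12 - 8| = 20
|az - bz| = |9 - 4| = 5
distance = (15 + 20 + 5) / 2 = 40 / 2 = 20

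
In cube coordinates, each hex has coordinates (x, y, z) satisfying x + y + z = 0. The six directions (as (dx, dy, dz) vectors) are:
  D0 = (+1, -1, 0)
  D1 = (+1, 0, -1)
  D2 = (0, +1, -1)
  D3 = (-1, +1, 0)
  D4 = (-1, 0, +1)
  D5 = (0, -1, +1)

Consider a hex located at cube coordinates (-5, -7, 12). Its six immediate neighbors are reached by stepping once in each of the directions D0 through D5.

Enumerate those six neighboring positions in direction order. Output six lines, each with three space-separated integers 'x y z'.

Answer: -4 -8 12
-4 -7 11
-5 -6 11
-6 -6 12
-6 -7 13
-5 -8 13

Derivation:
Center: (-5, -7, 12). Add each direction:
  D0: (-5, -7, 12) + (1, -1, 0) = (-4, -8, 12)
  D1: (-5, -7, 12) + (1, 0, -1) = (-4, -7, 11)
  D2: (-5, -7, 12) + (0, 1, -1) = (-5, -6, 11)
  D3: (-5, -7, 12) + (-1, 1, 0) = (-6, -6, 12)
  D4: (-5, -7, 12) + (-1, 0, 1) = (-6, -7, 13)
  D5: (-5, -7, 12) + (0, -1, 1) = (-5, -8, 13)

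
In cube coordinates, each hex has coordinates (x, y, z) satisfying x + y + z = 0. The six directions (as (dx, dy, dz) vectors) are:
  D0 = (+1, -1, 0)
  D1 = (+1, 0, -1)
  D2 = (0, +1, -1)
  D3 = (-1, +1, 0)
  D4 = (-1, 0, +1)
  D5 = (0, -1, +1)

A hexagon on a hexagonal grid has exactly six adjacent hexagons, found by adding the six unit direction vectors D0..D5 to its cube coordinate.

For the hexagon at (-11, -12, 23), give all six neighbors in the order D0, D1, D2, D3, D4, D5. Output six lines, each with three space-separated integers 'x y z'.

Answer: -10 -13 23
-10 -12 22
-11 -11 22
-12 -11 23
-12 -12 24
-11 -13 24

Derivation:
Center: (-11, -12, 23). Add each direction:
  D0: (-11, -12, 23) + (1, -1, 0) = (-10, -13, 23)
  D1: (-11, -12, 23) + (1, 0, -1) = (-10, -12, 22)
  D2: (-11, -12, 23) + (0, 1, -1) = (-11, -11, 22)
  D3: (-11, -12, 23) + (-1, 1, 0) = (-12, -11, 23)
  D4: (-11, -12, 23) + (-1, 0, 1) = (-12, -12, 24)
  D5: (-11, -12, 23) + (0, -1, 1) = (-11, -13, 24)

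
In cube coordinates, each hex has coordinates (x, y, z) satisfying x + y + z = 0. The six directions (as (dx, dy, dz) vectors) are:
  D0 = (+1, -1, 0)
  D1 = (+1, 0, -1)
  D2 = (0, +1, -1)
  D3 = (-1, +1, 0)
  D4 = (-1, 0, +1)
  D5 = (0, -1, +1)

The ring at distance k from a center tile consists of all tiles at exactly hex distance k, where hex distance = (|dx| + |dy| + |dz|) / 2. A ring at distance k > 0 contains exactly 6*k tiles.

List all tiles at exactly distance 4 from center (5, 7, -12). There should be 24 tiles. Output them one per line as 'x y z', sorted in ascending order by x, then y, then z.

Walk ring at distance 4 from (5, 7, -12):
Start at center + D4*4 = (1, 7, -8)
  hex 0: (1, 7, -8)
  hex 1: (2, 6, -8)
  hex 2: (3, 5, -8)
  hex 3: (4, 4, -8)
  hex 4: (5, 3, -8)
  hex 5: (6, 3, -9)
  hex 6: (7, 3, -10)
  hex 7: (8, 3, -11)
  hex 8: (9, 3, -12)
  hex 9: (9, 4, -13)
  hex 10: (9, 5, -14)
  hex 11: (9, 6, -15)
  hex 12: (9, 7, -16)
  hex 13: (8, 8, -16)
  hex 14: (7, 9, -16)
  hex 15: (6, 10, -16)
  hex 16: (5, 11, -16)
  hex 17: (4, 11, -15)
  hex 18: (3, 11, -14)
  hex 19: (2, 11, -13)
  hex 20: (1, 11, -12)
  hex 21: (1, 10, -11)
  hex 22: (1, 9, -10)
  hex 23: (1, 8, -9)
Sorted: 24 hexes.

Answer: 1 7 -8
1 8 -9
1 9 -10
1 10 -11
1 11 -12
2 6 -8
2 11 -13
3 5 -8
3 11 -14
4 4 -8
4 11 -15
5 3 -8
5 11 -16
6 3 -9
6 10 -16
7 3 -10
7 9 -16
8 3 -11
8 8 -16
9 3 -12
9 4 -13
9 5 -14
9 6 -15
9 7 -16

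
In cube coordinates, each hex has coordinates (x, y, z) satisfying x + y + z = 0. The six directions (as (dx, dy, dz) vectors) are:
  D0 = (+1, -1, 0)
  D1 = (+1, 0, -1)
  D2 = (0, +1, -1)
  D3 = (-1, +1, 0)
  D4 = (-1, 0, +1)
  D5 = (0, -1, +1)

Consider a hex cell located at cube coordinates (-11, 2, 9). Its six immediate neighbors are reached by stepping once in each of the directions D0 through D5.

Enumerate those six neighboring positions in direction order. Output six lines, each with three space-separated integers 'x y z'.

Center: (-11, 2, 9). Add each direction:
  D0: (-11, 2, 9) + (1, -1, 0) = (-10, 1, 9)
  D1: (-11, 2, 9) + (1, 0, -1) = (-10, 2, 8)
  D2: (-11, 2, 9) + (0, 1, -1) = (-11, 3, 8)
  D3: (-11, 2, 9) + (-1, 1, 0) = (-12, 3, 9)
  D4: (-11, 2, 9) + (-1, 0, 1) = (-12, 2, 10)
  D5: (-11, 2, 9) + (0, -1, 1) = (-11, 1, 10)

Answer: -10 1 9
-10 2 8
-11 3 8
-12 3 9
-12 2 10
-11 1 10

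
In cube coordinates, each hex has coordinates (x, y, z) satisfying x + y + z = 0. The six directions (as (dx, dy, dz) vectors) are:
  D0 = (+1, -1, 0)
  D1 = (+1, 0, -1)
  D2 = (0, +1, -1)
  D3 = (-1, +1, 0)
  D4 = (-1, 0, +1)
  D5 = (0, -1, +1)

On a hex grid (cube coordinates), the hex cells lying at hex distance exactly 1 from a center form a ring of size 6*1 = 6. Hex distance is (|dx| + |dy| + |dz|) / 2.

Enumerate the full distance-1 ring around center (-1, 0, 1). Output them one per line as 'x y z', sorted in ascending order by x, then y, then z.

Answer: -2 0 2
-2 1 1
-1 -1 2
-1 1 0
0 -1 1
0 0 0

Derivation:
Walk ring at distance 1 from (-1, 0, 1):
Start at center + D4*1 = (-2, 0, 2)
  hex 0: (-2, 0, 2)
  hex 1: (-1, -1, 2)
  hex 2: (0, -1, 1)
  hex 3: (0, 0, 0)
  hex 4: (-1, 1, 0)
  hex 5: (-2, 1, 1)
Sorted: 6 hexes.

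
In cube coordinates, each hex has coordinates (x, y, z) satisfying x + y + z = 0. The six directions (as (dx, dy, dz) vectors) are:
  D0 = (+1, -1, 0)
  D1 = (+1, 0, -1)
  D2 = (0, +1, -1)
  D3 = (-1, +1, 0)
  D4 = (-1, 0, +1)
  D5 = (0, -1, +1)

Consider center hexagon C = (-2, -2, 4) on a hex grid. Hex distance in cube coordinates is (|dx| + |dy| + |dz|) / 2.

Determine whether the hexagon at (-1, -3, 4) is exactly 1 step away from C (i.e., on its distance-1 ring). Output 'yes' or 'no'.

Answer: yes

Derivation:
|px - cx| = |-1 - (-2)| = 1
|py - cy| = |-3 - (-2)| = 1
|pz - cz| = |4 - 4| = 0
distance = (1+1+0)/2 = 2/2 = 1
radius = 1; distance == radius -> yes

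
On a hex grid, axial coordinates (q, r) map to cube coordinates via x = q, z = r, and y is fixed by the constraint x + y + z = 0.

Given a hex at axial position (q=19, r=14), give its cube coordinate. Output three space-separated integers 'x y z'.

Answer: 19 -33 14

Derivation:
x = q = 19
z = r = 14
y = -x - z = -(19) - (14) = -33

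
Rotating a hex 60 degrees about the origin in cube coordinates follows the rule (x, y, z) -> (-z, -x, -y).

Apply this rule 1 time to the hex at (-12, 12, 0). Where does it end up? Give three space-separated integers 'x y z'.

Start: (-12, 12, 0)
Step 1: (-12, 12, 0) -> (-(0), -(-12), -(12)) = (0, 12, -12)

Answer: 0 12 -12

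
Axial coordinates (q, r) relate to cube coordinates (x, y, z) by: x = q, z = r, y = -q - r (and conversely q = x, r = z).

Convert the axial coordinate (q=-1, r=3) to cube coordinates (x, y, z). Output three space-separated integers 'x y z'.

x = q = -1
z = r = 3
y = -x - z = -(-1) - (3) = -2

Answer: -1 -2 3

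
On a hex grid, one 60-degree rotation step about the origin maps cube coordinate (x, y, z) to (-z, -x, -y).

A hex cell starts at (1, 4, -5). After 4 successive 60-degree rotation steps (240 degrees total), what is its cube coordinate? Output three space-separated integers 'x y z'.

Answer: -5 1 4

Derivation:
Start: (1, 4, -5)
Step 1: (1, 4, -5) -> (-(-5), -(1), -(4)) = (5, -1, -4)
Step 2: (5, -1, -4) -> (-(-4), -(5), -(-1)) = (4, -5, 1)
Step 3: (4, -5, 1) -> (-(1), -(4), -(-5)) = (-1, -4, 5)
Step 4: (-1, -4, 5) -> (-(5), -(-1), -(-4)) = (-5, 1, 4)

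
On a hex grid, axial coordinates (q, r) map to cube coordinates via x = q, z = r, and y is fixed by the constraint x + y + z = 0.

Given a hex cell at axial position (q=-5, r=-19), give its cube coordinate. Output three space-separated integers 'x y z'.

x = q = -5
z = r = -19
y = -x - z = -(-5) - (-19) = 24

Answer: -5 24 -19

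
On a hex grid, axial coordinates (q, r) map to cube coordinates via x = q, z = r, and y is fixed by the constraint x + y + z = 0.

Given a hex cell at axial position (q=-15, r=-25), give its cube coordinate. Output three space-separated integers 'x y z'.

Answer: -15 40 -25

Derivation:
x = q = -15
z = r = -25
y = -x - z = -(-15) - (-25) = 40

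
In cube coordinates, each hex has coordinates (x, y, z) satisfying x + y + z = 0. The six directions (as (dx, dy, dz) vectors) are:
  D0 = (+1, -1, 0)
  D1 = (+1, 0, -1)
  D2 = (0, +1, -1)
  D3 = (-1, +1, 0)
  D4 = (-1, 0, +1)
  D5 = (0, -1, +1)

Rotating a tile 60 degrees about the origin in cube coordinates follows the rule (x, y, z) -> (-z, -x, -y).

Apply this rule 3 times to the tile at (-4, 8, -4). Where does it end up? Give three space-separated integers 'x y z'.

Answer: 4 -8 4

Derivation:
Start: (-4, 8, -4)
Step 1: (-4, 8, -4) -> (-(-4), -(-4), -(8)) = (4, 4, -8)
Step 2: (4, 4, -8) -> (-(-8), -(4), -(4)) = (8, -4, -4)
Step 3: (8, -4, -4) -> (-(-4), -(8), -(-4)) = (4, -8, 4)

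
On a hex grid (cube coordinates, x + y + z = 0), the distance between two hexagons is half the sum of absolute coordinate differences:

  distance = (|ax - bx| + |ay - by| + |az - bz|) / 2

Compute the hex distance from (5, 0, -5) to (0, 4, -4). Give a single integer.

|ax - bx| = |5 - 0| = 5
|ay - by| = |0 - 4| = 4
|az - bz| = |-5 - (-4)| = 1
distance = (5 + 4 + 1) / 2 = 10 / 2 = 5

Answer: 5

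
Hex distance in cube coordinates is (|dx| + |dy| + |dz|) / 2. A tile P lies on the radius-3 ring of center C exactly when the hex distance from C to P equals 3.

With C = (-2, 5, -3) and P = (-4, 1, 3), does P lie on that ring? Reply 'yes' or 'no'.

Answer: no

Derivation:
|px - cx| = |-4 - (-2)| = 2
|py - cy| = |1 - 5| = 4
|pz - cz| = |3 - (-3)| = 6
distance = (2+4+6)/2 = 12/2 = 6
radius = 3; distance != radius -> no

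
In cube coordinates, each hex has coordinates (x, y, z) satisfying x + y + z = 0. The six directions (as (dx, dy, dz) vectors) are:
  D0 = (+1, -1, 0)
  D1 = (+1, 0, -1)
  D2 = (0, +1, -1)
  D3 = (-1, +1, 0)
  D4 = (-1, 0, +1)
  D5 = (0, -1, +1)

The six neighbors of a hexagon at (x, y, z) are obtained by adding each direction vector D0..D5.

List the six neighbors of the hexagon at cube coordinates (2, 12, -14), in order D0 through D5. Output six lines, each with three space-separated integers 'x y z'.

Center: (2, 12, -14). Add each direction:
  D0: (2, 12, -14) + (1, -1, 0) = (3, 11, -14)
  D1: (2, 12, -14) + (1, 0, -1) = (3, 12, -15)
  D2: (2, 12, -14) + (0, 1, -1) = (2, 13, -15)
  D3: (2, 12, -14) + (-1, 1, 0) = (1, 13, -14)
  D4: (2, 12, -14) + (-1, 0, 1) = (1, 12, -13)
  D5: (2, 12, -14) + (0, -1, 1) = (2, 11, -13)

Answer: 3 11 -14
3 12 -15
2 13 -15
1 13 -14
1 12 -13
2 11 -13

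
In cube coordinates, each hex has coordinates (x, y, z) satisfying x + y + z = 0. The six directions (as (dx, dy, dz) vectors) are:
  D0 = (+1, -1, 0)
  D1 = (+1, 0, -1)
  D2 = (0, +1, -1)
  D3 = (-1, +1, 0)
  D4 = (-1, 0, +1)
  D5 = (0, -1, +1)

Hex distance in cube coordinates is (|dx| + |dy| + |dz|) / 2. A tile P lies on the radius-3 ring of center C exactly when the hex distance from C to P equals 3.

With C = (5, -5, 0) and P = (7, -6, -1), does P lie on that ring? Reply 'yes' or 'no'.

Answer: no

Derivation:
|px - cx| = |7 - 5| = 2
|py - cy| = |-6 - (-5)| = 1
|pz - cz| = |-1 - 0| = 1
distance = (2+1+1)/2 = 4/2 = 2
radius = 3; distance != radius -> no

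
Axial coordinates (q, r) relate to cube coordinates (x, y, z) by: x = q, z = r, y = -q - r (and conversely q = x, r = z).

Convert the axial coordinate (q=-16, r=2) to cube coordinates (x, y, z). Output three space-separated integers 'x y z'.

x = q = -16
z = r = 2
y = -x - z = -(-16) - (2) = 14

Answer: -16 14 2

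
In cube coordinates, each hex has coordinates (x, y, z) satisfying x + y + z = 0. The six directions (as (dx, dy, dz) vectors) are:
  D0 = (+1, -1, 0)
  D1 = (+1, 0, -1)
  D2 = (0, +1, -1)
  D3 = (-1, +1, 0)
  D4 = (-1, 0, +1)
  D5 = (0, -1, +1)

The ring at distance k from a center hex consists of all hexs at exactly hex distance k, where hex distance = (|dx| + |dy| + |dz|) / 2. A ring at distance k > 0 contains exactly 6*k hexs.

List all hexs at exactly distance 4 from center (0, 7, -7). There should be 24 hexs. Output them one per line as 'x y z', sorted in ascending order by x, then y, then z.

Walk ring at distance 4 from (0, 7, -7):
Start at center + D4*4 = (-4, 7, -3)
  hex 0: (-4, 7, -3)
  hex 1: (-3, 6, -3)
  hex 2: (-2, 5, -3)
  hex 3: (-1, 4, -3)
  hex 4: (0, 3, -3)
  hex 5: (1, 3, -4)
  hex 6: (2, 3, -5)
  hex 7: (3, 3, -6)
  hex 8: (4, 3, -7)
  hex 9: (4, 4, -8)
  hex 10: (4, 5, -9)
  hex 11: (4, 6, -10)
  hex 12: (4, 7, -11)
  hex 13: (3, 8, -11)
  hex 14: (2, 9, -11)
  hex 15: (1, 10, -11)
  hex 16: (0, 11, -11)
  hex 17: (-1, 11, -10)
  hex 18: (-2, 11, -9)
  hex 19: (-3, 11, -8)
  hex 20: (-4, 11, -7)
  hex 21: (-4, 10, -6)
  hex 22: (-4, 9, -5)
  hex 23: (-4, 8, -4)
Sorted: 24 hexes.

Answer: -4 7 -3
-4 8 -4
-4 9 -5
-4 10 -6
-4 11 -7
-3 6 -3
-3 11 -8
-2 5 -3
-2 11 -9
-1 4 -3
-1 11 -10
0 3 -3
0 11 -11
1 3 -4
1 10 -11
2 3 -5
2 9 -11
3 3 -6
3 8 -11
4 3 -7
4 4 -8
4 5 -9
4 6 -10
4 7 -11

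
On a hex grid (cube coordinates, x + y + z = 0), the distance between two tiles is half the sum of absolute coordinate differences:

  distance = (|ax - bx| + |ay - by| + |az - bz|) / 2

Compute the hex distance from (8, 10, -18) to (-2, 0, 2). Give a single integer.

|ax - bx| = |8 - (-2)| = 10
|ay - by| = |10 - 0| = 10
|az - bz| = |-18 - 2| = 20
distance = (10 + 10 + 20) / 2 = 40 / 2 = 20

Answer: 20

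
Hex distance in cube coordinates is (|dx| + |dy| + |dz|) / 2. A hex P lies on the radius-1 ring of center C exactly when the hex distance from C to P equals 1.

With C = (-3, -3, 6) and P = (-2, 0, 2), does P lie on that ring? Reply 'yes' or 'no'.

Answer: no

Derivation:
|px - cx| = |-2 - (-3)| = 1
|py - cy| = |0 - (-3)| = 3
|pz - cz| = |2 - 6| = 4
distance = (1+3+4)/2 = 8/2 = 4
radius = 1; distance != radius -> no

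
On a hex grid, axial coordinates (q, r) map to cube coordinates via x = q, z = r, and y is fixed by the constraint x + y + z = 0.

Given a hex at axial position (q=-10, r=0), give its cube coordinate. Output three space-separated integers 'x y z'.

Answer: -10 10 0

Derivation:
x = q = -10
z = r = 0
y = -x - z = -(-10) - (0) = 10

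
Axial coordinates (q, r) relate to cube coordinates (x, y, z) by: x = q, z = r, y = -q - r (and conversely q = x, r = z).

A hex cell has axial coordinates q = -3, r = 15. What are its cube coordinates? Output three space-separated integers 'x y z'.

Answer: -3 -12 15

Derivation:
x = q = -3
z = r = 15
y = -x - z = -(-3) - (15) = -12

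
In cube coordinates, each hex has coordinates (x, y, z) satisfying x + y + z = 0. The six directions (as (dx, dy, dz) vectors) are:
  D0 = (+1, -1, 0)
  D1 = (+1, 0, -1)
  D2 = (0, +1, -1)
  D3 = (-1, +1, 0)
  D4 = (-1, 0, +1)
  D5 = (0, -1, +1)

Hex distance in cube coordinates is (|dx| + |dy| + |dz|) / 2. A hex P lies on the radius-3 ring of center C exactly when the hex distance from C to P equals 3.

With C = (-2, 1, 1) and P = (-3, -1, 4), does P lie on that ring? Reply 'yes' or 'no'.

|px - cx| = |-3 - (-2)| = 1
|py - cy| = |-1 - 1| = 2
|pz - cz| = |4 - 1| = 3
distance = (1+2+3)/2 = 6/2 = 3
radius = 3; distance == radius -> yes

Answer: yes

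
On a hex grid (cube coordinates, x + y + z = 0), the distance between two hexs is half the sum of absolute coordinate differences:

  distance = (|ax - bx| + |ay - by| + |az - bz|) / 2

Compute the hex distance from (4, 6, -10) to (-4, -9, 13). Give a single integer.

|ax - bx| = |4 - (-4)| = 8
|ay - by| = |6 - (-9)| = 15
|az - bz| = |-10 - 13| = 23
distance = (8 + 15 + 23) / 2 = 46 / 2 = 23

Answer: 23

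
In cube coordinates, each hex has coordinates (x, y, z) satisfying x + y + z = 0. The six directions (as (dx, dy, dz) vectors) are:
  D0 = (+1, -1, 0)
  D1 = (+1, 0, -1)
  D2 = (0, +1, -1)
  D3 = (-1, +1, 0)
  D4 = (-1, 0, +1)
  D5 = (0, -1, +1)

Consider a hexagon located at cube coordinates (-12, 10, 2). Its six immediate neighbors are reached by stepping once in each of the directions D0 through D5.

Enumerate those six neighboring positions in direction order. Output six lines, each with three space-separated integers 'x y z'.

Center: (-12, 10, 2). Add each direction:
  D0: (-12, 10, 2) + (1, -1, 0) = (-11, 9, 2)
  D1: (-12, 10, 2) + (1, 0, -1) = (-11, 10, 1)
  D2: (-12, 10, 2) + (0, 1, -1) = (-12, 11, 1)
  D3: (-12, 10, 2) + (-1, 1, 0) = (-13, 11, 2)
  D4: (-12, 10, 2) + (-1, 0, 1) = (-13, 10, 3)
  D5: (-12, 10, 2) + (0, -1, 1) = (-12, 9, 3)

Answer: -11 9 2
-11 10 1
-12 11 1
-13 11 2
-13 10 3
-12 9 3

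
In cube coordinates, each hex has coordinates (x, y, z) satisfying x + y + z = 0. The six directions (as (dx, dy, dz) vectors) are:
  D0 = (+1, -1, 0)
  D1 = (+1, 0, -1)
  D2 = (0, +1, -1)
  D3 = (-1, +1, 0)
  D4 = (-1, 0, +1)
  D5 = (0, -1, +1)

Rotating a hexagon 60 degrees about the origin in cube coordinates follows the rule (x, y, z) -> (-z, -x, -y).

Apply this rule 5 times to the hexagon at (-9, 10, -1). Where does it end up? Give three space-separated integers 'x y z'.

Start: (-9, 10, -1)
Step 1: (-9, 10, -1) -> (-(-1), -(-9), -(10)) = (1, 9, -10)
Step 2: (1, 9, -10) -> (-(-10), -(1), -(9)) = (10, -1, -9)
Step 3: (10, -1, -9) -> (-(-9), -(10), -(-1)) = (9, -10, 1)
Step 4: (9, -10, 1) -> (-(1), -(9), -(-10)) = (-1, -9, 10)
Step 5: (-1, -9, 10) -> (-(10), -(-1), -(-9)) = (-10, 1, 9)

Answer: -10 1 9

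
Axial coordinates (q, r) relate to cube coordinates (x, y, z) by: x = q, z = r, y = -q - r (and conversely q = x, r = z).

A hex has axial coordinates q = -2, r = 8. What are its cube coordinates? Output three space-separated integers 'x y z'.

Answer: -2 -6 8

Derivation:
x = q = -2
z = r = 8
y = -x - z = -(-2) - (8) = -6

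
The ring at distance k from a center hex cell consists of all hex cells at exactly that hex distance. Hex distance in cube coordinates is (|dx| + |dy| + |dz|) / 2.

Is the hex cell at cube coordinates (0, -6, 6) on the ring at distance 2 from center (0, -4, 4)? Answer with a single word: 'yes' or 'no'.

|px - cx| = |0 - 0| = 0
|py - cy| = |-6 - (-4)| = 2
|pz - cz| = |6 - 4| = 2
distance = (0+2+2)/2 = 4/2 = 2
radius = 2; distance == radius -> yes

Answer: yes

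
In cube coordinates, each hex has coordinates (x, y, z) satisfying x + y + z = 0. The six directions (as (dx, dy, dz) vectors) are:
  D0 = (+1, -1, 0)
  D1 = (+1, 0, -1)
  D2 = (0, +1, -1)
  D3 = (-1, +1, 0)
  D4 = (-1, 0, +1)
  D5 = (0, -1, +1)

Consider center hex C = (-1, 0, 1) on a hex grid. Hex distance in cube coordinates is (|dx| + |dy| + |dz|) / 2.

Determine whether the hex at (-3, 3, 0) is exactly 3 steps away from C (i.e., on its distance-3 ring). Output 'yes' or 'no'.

Answer: yes

Derivation:
|px - cx| = |-3 - (-1)| = 2
|py - cy| = |3 - 0| = 3
|pz - cz| = |0 - 1| = 1
distance = (2+3+1)/2 = 6/2 = 3
radius = 3; distance == radius -> yes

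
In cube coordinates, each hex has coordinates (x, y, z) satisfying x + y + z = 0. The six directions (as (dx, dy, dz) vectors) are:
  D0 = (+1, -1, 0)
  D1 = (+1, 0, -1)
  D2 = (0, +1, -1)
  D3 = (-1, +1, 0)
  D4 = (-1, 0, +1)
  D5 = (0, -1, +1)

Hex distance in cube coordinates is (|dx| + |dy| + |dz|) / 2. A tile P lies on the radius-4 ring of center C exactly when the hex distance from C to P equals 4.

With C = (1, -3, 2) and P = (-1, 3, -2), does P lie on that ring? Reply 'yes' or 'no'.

Answer: no

Derivation:
|px - cx| = |-1 - 1| = 2
|py - cy| = |3 - (-3)| = 6
|pz - cz| = |-2 - 2| = 4
distance = (2+6+4)/2 = 12/2 = 6
radius = 4; distance != radius -> no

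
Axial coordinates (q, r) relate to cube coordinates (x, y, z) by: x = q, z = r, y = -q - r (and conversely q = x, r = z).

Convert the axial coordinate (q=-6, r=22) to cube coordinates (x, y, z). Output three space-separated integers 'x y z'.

x = q = -6
z = r = 22
y = -x - z = -(-6) - (22) = -16

Answer: -6 -16 22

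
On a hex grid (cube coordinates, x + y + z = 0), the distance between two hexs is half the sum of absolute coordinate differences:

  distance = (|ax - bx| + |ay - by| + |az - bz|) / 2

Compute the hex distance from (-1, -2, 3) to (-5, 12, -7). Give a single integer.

Answer: 14

Derivation:
|ax - bx| = |-1 - (-5)| = 4
|ay - by| = |-2 - 12| = 14
|az - bz| = |3 - (-7)| = 10
distance = (4 + 14 + 10) / 2 = 28 / 2 = 14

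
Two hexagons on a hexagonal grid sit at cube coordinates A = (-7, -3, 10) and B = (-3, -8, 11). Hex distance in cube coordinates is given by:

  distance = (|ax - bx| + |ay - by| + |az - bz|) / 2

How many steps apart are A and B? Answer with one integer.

|ax - bx| = |-7 - (-3)| = 4
|ay - by| = |-3 - (-8)| = 5
|az - bz| = |10 - 11| = 1
distance = (4 + 5 + 1) / 2 = 10 / 2 = 5

Answer: 5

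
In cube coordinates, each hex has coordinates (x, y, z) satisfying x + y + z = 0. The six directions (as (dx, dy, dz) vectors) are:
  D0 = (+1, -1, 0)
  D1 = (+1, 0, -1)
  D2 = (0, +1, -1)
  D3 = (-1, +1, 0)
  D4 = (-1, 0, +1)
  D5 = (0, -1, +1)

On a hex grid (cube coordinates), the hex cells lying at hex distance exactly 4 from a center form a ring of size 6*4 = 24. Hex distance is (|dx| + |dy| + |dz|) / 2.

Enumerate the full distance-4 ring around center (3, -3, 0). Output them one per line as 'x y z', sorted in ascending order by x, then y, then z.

Walk ring at distance 4 from (3, -3, 0):
Start at center + D4*4 = (-1, -3, 4)
  hex 0: (-1, -3, 4)
  hex 1: (0, -4, 4)
  hex 2: (1, -5, 4)
  hex 3: (2, -6, 4)
  hex 4: (3, -7, 4)
  hex 5: (4, -7, 3)
  hex 6: (5, -7, 2)
  hex 7: (6, -7, 1)
  hex 8: (7, -7, 0)
  hex 9: (7, -6, -1)
  hex 10: (7, -5, -2)
  hex 11: (7, -4, -3)
  hex 12: (7, -3, -4)
  hex 13: (6, -2, -4)
  hex 14: (5, -1, -4)
  hex 15: (4, 0, -4)
  hex 16: (3, 1, -4)
  hex 17: (2, 1, -3)
  hex 18: (1, 1, -2)
  hex 19: (0, 1, -1)
  hex 20: (-1, 1, 0)
  hex 21: (-1, 0, 1)
  hex 22: (-1, -1, 2)
  hex 23: (-1, -2, 3)
Sorted: 24 hexes.

Answer: -1 -3 4
-1 -2 3
-1 -1 2
-1 0 1
-1 1 0
0 -4 4
0 1 -1
1 -5 4
1 1 -2
2 -6 4
2 1 -3
3 -7 4
3 1 -4
4 -7 3
4 0 -4
5 -7 2
5 -1 -4
6 -7 1
6 -2 -4
7 -7 0
7 -6 -1
7 -5 -2
7 -4 -3
7 -3 -4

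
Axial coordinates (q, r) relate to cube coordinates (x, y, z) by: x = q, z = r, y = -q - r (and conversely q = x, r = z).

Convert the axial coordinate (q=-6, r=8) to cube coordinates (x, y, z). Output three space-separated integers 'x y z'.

x = q = -6
z = r = 8
y = -x - z = -(-6) - (8) = -2

Answer: -6 -2 8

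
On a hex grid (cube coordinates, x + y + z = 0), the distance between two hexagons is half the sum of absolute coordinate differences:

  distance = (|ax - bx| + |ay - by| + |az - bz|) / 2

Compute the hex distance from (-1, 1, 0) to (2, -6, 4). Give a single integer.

Answer: 7

Derivation:
|ax - bx| = |-1 - 2| = 3
|ay - by| = |1 - (-6)| = 7
|az - bz| = |0 - 4| = 4
distance = (3 + 7 + 4) / 2 = 14 / 2 = 7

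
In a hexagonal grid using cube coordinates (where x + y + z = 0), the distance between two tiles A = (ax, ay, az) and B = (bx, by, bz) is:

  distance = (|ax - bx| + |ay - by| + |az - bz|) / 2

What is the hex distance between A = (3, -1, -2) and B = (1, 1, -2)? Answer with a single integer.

|ax - bx| = |3 - 1| = 2
|ay - by| = |-1 - 1| = 2
|az - bz| = |-2 - (-2)| = 0
distance = (2 + 2 + 0) / 2 = 4 / 2 = 2

Answer: 2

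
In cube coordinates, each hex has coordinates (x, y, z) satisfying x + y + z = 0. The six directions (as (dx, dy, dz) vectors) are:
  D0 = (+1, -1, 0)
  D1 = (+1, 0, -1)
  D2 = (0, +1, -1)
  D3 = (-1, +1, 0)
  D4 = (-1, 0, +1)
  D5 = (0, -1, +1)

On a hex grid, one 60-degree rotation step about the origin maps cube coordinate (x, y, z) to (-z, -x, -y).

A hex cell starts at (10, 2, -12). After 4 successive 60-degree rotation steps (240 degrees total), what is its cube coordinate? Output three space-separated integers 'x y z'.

Answer: -12 10 2

Derivation:
Start: (10, 2, -12)
Step 1: (10, 2, -12) -> (-(-12), -(10), -(2)) = (12, -10, -2)
Step 2: (12, -10, -2) -> (-(-2), -(12), -(-10)) = (2, -12, 10)
Step 3: (2, -12, 10) -> (-(10), -(2), -(-12)) = (-10, -2, 12)
Step 4: (-10, -2, 12) -> (-(12), -(-10), -(-2)) = (-12, 10, 2)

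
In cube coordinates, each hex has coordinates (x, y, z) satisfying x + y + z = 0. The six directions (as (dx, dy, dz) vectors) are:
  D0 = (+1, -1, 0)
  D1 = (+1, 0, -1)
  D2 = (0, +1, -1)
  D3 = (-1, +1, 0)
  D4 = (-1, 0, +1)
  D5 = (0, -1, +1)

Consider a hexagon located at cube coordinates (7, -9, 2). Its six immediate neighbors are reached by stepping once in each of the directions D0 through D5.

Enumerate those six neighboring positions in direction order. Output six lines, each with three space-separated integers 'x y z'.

Answer: 8 -10 2
8 -9 1
7 -8 1
6 -8 2
6 -9 3
7 -10 3

Derivation:
Center: (7, -9, 2). Add each direction:
  D0: (7, -9, 2) + (1, -1, 0) = (8, -10, 2)
  D1: (7, -9, 2) + (1, 0, -1) = (8, -9, 1)
  D2: (7, -9, 2) + (0, 1, -1) = (7, -8, 1)
  D3: (7, -9, 2) + (-1, 1, 0) = (6, -8, 2)
  D4: (7, -9, 2) + (-1, 0, 1) = (6, -9, 3)
  D5: (7, -9, 2) + (0, -1, 1) = (7, -10, 3)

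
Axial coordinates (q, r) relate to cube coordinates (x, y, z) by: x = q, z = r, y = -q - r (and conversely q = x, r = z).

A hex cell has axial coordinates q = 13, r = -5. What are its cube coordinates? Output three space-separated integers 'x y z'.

x = q = 13
z = r = -5
y = -x - z = -(13) - (-5) = -8

Answer: 13 -8 -5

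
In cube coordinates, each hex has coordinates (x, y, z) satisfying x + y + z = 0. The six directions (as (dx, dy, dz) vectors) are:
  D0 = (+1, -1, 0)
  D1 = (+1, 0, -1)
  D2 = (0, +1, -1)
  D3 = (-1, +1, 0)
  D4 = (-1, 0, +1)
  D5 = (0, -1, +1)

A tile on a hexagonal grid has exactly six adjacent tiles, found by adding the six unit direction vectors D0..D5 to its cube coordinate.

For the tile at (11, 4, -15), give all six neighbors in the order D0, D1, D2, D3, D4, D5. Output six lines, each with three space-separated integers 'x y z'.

Center: (11, 4, -15). Add each direction:
  D0: (11, 4, -15) + (1, -1, 0) = (12, 3, -15)
  D1: (11, 4, -15) + (1, 0, -1) = (12, 4, -16)
  D2: (11, 4, -15) + (0, 1, -1) = (11, 5, -16)
  D3: (11, 4, -15) + (-1, 1, 0) = (10, 5, -15)
  D4: (11, 4, -15) + (-1, 0, 1) = (10, 4, -14)
  D5: (11, 4, -15) + (0, -1, 1) = (11, 3, -14)

Answer: 12 3 -15
12 4 -16
11 5 -16
10 5 -15
10 4 -14
11 3 -14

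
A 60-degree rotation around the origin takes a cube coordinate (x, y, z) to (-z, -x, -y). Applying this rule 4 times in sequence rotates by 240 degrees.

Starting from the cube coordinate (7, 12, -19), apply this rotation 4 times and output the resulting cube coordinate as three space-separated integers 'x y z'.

Answer: -19 7 12

Derivation:
Start: (7, 12, -19)
Step 1: (7, 12, -19) -> (-(-19), -(7), -(12)) = (19, -7, -12)
Step 2: (19, -7, -12) -> (-(-12), -(19), -(-7)) = (12, -19, 7)
Step 3: (12, -19, 7) -> (-(7), -(12), -(-19)) = (-7, -12, 19)
Step 4: (-7, -12, 19) -> (-(19), -(-7), -(-12)) = (-19, 7, 12)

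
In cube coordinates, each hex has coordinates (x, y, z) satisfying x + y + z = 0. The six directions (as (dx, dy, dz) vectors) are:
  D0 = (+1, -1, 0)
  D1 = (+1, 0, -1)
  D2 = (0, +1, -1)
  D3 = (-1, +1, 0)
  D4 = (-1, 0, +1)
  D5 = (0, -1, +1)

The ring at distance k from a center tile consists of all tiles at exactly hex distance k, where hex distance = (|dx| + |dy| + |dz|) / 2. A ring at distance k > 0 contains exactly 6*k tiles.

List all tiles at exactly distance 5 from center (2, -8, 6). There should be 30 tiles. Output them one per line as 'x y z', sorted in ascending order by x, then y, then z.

Answer: -3 -8 11
-3 -7 10
-3 -6 9
-3 -5 8
-3 -4 7
-3 -3 6
-2 -9 11
-2 -3 5
-1 -10 11
-1 -3 4
0 -11 11
0 -3 3
1 -12 11
1 -3 2
2 -13 11
2 -3 1
3 -13 10
3 -4 1
4 -13 9
4 -5 1
5 -13 8
5 -6 1
6 -13 7
6 -7 1
7 -13 6
7 -12 5
7 -11 4
7 -10 3
7 -9 2
7 -8 1

Derivation:
Walk ring at distance 5 from (2, -8, 6):
Start at center + D4*5 = (-3, -8, 11)
  hex 0: (-3, -8, 11)
  hex 1: (-2, -9, 11)
  hex 2: (-1, -10, 11)
  hex 3: (0, -11, 11)
  hex 4: (1, -12, 11)
  hex 5: (2, -13, 11)
  hex 6: (3, -13, 10)
  hex 7: (4, -13, 9)
  hex 8: (5, -13, 8)
  hex 9: (6, -13, 7)
  hex 10: (7, -13, 6)
  hex 11: (7, -12, 5)
  hex 12: (7, -11, 4)
  hex 13: (7, -10, 3)
  hex 14: (7, -9, 2)
  hex 15: (7, -8, 1)
  hex 16: (6, -7, 1)
  hex 17: (5, -6, 1)
  hex 18: (4, -5, 1)
  hex 19: (3, -4, 1)
  hex 20: (2, -3, 1)
  hex 21: (1, -3, 2)
  hex 22: (0, -3, 3)
  hex 23: (-1, -3, 4)
  hex 24: (-2, -3, 5)
  hex 25: (-3, -3, 6)
  hex 26: (-3, -4, 7)
  hex 27: (-3, -5, 8)
  hex 28: (-3, -6, 9)
  hex 29: (-3, -7, 10)
Sorted: 30 hexes.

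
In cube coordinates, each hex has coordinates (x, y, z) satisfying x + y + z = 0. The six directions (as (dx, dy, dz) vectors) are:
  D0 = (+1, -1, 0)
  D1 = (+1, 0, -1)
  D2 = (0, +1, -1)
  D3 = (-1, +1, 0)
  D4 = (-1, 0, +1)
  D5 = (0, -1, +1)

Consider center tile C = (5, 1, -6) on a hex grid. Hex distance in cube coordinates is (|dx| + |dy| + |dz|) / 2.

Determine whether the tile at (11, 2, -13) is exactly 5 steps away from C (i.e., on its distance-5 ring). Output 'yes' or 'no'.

Answer: no

Derivation:
|px - cx| = |11 - 5| = 6
|py - cy| = |2 - 1| = 1
|pz - cz| = |-13 - (-6)| = 7
distance = (6+1+7)/2 = 14/2 = 7
radius = 5; distance != radius -> no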